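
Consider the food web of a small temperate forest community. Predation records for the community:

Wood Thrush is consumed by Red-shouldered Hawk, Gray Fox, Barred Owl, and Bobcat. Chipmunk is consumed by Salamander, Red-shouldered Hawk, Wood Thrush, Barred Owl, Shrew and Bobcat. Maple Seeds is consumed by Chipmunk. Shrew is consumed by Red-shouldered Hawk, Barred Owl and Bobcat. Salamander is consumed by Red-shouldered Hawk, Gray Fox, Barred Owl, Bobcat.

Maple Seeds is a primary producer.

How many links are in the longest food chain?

3 links

One longest chain: Maple Seeds → Chipmunk → Wood Thrush → Gray Fox.
It has 4 species and 3 links.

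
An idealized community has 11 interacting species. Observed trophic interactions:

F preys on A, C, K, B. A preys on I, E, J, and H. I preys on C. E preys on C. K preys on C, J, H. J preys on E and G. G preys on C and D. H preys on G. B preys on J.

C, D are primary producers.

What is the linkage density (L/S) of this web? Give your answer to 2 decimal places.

L/S = 1.73

There are L = 19 links among S = 11 species.
L/S = 19/11 = 1.7273 ≈ 1.73.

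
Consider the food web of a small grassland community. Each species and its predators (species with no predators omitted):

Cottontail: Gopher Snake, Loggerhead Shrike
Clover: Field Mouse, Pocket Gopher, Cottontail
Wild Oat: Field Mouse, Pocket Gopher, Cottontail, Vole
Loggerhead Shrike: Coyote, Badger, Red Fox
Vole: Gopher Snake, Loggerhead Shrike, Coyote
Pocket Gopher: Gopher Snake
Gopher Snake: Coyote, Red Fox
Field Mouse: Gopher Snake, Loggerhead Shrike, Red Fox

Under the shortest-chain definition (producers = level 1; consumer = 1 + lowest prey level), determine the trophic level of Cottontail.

Wild Oat is a producer → level 1.
Cottontail eats Wild Oat → level 2.

Trophic level 2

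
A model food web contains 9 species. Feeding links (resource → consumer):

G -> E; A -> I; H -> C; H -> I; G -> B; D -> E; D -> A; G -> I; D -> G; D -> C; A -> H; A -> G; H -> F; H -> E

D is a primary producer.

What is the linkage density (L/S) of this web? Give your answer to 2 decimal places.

There are L = 14 links among S = 9 species.
L/S = 14/9 = 1.5556 ≈ 1.56.

L/S = 1.56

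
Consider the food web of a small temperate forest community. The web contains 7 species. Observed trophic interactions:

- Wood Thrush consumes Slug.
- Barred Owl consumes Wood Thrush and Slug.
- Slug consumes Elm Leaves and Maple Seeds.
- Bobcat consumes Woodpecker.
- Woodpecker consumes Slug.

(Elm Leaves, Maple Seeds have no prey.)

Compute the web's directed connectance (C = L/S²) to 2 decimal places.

C = 0.14

The web has S = 7 species and L = 7 feeding links.
C = L / S² = 7 / 49 = 0.1429 ≈ 0.14.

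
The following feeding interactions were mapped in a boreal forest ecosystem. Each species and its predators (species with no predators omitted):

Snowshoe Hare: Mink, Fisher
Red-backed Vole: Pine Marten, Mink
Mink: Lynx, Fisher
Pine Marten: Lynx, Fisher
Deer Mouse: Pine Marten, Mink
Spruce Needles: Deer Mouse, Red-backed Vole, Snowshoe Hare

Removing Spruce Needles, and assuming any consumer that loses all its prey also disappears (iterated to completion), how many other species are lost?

Remove Spruce Needles.
Round 1: Deer Mouse (all prey gone), Red-backed Vole (all prey gone), Snowshoe Hare (all prey gone) → extinct.
Round 2: Pine Marten (all prey gone), Mink (all prey gone) → extinct.
Round 3: Lynx (all prey gone), Fisher (all prey gone) → extinct.
No further losses. Total secondary extinctions: 7.

7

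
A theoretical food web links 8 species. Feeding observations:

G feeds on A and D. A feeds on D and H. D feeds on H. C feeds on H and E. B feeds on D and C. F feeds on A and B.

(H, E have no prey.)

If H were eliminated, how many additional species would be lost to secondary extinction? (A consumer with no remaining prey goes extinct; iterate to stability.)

3

Remove H.
Round 1: D (all prey gone) → extinct.
Round 2: A (all prey gone) → extinct.
Round 3: G (all prey gone) → extinct.
No further losses. Total secondary extinctions: 3.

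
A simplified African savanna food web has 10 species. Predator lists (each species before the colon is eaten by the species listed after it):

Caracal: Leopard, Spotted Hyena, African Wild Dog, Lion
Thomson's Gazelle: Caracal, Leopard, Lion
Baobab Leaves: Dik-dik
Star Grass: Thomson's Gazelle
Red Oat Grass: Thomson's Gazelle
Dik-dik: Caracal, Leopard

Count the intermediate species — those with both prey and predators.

Intermediate species (has both prey and predators): Thomson's Gazelle, Dik-dik, Caracal.
Count: 3.

3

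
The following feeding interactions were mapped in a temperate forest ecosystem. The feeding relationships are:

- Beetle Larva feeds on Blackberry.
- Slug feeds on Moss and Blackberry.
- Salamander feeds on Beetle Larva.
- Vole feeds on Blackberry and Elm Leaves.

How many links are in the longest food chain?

2 links

One longest chain: Blackberry → Beetle Larva → Salamander.
It has 3 species and 2 links.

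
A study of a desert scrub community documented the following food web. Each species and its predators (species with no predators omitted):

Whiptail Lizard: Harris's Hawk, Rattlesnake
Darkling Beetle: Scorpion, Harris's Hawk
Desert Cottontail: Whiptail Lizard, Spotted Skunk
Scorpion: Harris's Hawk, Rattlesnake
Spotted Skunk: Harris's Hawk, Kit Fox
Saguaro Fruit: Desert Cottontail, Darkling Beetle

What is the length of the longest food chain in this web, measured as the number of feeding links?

3 links

One longest chain: Saguaro Fruit → Desert Cottontail → Whiptail Lizard → Harris's Hawk.
It has 4 species and 3 links.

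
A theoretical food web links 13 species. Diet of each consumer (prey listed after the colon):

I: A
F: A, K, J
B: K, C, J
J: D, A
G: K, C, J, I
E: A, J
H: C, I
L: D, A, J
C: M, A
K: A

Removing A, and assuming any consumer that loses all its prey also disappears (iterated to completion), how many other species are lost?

2

Remove A.
Round 1: K (all prey gone), I (all prey gone) → extinct.
No further losses. Total secondary extinctions: 2.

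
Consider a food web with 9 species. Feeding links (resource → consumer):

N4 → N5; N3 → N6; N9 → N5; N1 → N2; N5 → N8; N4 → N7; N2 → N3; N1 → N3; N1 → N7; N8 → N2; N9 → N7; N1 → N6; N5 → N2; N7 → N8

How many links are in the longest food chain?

5 links

One longest chain: N4 → N7 → N8 → N2 → N3 → N6.
It has 6 species and 5 links.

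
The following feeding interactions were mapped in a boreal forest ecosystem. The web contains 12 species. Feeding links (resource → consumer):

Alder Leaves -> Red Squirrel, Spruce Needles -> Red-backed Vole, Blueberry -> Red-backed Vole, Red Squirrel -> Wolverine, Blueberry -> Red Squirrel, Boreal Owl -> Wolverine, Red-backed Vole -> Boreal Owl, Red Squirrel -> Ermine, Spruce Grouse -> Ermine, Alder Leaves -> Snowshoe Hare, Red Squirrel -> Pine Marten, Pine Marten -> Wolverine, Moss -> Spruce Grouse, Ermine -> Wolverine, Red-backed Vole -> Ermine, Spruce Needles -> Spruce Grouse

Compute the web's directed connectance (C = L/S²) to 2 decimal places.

C = 0.11

The web has S = 12 species and L = 16 feeding links.
C = L / S² = 16 / 144 = 0.1111 ≈ 0.11.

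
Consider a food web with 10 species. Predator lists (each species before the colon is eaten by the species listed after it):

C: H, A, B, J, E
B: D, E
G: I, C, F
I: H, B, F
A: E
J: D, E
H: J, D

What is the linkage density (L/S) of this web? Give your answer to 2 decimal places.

There are L = 18 links among S = 10 species.
L/S = 18/10 = 1.8000 ≈ 1.80.

L/S = 1.80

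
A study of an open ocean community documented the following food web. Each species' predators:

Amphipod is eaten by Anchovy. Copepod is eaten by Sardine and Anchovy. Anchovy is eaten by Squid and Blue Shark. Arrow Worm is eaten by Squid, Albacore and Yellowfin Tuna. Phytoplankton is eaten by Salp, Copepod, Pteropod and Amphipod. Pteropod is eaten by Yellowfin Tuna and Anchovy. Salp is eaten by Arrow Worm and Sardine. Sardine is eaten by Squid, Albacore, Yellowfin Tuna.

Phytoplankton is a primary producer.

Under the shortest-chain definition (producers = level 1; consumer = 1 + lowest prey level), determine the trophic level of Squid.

Trophic level 4

Phytoplankton is a producer → level 1.
Copepod eats Phytoplankton → level 2.
Anchovy eats Copepod → level 3.
Squid eats Anchovy → level 4.
No prey of Squid is below level 3, so 4 is the minimum.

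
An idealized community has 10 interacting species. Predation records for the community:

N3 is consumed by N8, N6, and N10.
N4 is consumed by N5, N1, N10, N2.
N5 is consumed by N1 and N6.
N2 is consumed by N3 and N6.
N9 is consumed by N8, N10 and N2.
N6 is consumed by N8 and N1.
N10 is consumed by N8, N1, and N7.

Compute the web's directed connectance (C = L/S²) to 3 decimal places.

The web has S = 10 species and L = 19 feeding links.
C = L / S² = 19 / 100 = 0.1900 ≈ 0.190.

C = 0.190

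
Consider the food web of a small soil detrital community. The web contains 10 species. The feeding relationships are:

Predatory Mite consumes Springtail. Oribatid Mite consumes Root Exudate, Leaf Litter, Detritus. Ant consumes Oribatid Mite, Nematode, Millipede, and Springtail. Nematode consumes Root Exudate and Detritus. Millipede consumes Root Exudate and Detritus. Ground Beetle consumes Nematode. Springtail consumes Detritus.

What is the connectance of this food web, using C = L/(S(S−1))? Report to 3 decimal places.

The web has S = 10 species and L = 14 feeding links.
C = L / (S(S−1)) = 14 / 90 = 0.1556 ≈ 0.156.

C = 0.156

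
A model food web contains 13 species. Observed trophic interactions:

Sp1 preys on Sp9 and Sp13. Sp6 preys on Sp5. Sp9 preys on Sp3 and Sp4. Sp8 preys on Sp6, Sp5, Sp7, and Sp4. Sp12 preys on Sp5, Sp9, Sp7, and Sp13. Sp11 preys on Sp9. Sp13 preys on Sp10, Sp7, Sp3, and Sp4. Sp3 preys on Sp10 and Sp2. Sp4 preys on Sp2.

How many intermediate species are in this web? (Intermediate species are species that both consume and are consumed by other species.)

Intermediate species (has both prey and predators): Sp3, Sp6, Sp4, Sp9, Sp13.
Count: 5.

5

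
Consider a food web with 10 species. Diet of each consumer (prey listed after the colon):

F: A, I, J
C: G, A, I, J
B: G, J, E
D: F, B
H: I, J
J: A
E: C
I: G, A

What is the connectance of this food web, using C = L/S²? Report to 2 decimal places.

C = 0.18

The web has S = 10 species and L = 18 feeding links.
C = L / S² = 18 / 100 = 0.1800 ≈ 0.18.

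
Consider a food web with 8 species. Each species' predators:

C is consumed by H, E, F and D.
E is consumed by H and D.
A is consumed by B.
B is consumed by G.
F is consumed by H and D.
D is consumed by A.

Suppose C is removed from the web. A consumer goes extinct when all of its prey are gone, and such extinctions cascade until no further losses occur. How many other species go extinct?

7

Remove C.
Round 1: F (all prey gone), E (all prey gone) → extinct.
Round 2: D (all prey gone), H (all prey gone) → extinct.
Round 3: A (all prey gone) → extinct.
Round 4: B (all prey gone) → extinct.
Round 5: G (all prey gone) → extinct.
No further losses. Total secondary extinctions: 7.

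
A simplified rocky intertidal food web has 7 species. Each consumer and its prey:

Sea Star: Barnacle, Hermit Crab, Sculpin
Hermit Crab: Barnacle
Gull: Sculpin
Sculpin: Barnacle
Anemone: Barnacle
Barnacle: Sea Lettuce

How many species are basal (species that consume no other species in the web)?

Basal species (no prey listed): Sea Lettuce.
Count: 1.

1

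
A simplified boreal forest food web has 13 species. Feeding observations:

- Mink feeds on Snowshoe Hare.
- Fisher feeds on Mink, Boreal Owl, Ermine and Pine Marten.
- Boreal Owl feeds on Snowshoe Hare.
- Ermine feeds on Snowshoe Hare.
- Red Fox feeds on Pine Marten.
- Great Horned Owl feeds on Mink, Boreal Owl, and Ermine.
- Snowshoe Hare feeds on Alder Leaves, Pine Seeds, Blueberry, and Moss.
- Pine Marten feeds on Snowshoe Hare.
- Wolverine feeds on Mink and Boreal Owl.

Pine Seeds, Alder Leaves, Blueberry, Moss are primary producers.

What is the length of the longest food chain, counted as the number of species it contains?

4 species

One longest chain: Pine Seeds → Snowshoe Hare → Pine Marten → Red Fox.
It has 4 species and 3 links.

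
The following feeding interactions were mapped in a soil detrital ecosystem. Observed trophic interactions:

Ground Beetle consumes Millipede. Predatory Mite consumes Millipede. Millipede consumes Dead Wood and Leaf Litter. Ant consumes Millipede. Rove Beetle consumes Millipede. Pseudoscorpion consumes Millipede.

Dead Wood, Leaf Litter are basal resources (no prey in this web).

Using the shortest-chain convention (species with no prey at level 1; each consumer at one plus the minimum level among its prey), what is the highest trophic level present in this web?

3

Basal resources (level 1): Dead Wood, Leaf Litter.
Following each consumer down to its lowest-level prey: Dead Wood → Millipede → Ground Beetle (levels 1 through 3).
All prey of Ground Beetle (Millipede 2) are at level 2 or above, so Ground Beetle is at level 1 + 2 = 3.
Every consumer has at least one prey at level 2 or below, so none exceeds level 3.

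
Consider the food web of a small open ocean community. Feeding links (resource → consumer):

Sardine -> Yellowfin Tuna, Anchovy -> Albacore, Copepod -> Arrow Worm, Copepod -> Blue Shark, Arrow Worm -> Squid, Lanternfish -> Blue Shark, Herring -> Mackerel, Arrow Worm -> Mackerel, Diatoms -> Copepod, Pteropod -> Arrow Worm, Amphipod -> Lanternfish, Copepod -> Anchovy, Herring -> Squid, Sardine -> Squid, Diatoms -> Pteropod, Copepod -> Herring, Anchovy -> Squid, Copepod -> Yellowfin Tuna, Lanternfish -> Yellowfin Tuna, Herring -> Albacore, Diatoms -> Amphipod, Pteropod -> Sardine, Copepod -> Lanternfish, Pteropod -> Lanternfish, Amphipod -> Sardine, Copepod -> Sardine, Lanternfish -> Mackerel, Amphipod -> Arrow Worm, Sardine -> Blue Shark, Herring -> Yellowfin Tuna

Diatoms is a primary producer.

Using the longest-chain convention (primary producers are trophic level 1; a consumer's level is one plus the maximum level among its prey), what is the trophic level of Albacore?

Trophic level 4

Diatoms is a producer → level 1.
Copepod eats Diatoms → level 2.
Anchovy eats Copepod → level 3.
Albacore eats Anchovy (level 3); other prey at levels: Herring 3 → level 4.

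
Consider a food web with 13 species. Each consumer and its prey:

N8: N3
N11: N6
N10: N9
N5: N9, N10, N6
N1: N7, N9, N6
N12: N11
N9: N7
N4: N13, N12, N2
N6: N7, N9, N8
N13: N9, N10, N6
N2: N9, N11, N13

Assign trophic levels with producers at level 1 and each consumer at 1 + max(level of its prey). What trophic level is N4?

N7 is a producer → level 1.
N9 eats N7 → level 2.
N6 eats N9 (level 2); other prey at levels: N7 1, N8 2 → level 3.
N11 eats N6 → level 4.
N12 eats N11 → level 5.
N4 eats N12 (level 5); other prey at levels: N13 4, N2 5 → level 6.

Trophic level 6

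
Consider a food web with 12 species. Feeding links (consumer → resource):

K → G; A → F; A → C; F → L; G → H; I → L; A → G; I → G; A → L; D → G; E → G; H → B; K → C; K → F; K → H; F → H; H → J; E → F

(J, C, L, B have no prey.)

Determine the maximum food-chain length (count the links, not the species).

One longest chain: J → H → G → D.
It has 4 species and 3 links.

3 links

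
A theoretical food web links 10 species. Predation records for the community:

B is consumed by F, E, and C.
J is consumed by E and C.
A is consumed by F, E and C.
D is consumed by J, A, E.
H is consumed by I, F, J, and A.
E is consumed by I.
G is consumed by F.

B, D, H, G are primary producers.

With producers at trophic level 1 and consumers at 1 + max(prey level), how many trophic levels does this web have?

4

Producers (level 1): B, D, H, G.
D → J → E → I gives I level 4.
No species has a prey at level 4, so no species reaches level 5.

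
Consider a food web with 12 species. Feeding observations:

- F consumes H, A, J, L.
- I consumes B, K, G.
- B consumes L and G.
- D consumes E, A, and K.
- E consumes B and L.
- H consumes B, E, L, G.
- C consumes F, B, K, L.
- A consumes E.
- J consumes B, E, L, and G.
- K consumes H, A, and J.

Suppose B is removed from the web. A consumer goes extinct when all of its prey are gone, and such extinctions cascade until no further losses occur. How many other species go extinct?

Remove B.
Every predator of it retains at least one other prey: E still has L; H still has L, G, E; J still has L, G, E; I still has G, K; C still has L, F, K.
No consumer loses all prey, so no secondary extinctions occur.

0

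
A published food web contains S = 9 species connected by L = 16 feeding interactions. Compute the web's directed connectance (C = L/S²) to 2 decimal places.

The web has S = 9 species and L = 16 feeding links.
C = L / S² = 16 / 81 = 0.1975 ≈ 0.20.

C = 0.20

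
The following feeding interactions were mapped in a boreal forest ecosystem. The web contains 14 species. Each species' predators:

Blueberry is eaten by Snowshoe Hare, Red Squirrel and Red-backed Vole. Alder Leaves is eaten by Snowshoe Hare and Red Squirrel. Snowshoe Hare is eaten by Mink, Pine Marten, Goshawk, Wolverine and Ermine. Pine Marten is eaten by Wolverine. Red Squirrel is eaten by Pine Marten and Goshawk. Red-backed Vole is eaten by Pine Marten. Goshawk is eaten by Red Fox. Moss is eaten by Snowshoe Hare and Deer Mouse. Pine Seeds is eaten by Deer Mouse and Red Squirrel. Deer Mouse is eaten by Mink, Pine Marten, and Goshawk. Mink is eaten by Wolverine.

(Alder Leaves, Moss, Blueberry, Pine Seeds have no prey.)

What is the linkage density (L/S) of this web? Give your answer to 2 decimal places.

There are L = 23 links among S = 14 species.
L/S = 23/14 = 1.6429 ≈ 1.64.

L/S = 1.64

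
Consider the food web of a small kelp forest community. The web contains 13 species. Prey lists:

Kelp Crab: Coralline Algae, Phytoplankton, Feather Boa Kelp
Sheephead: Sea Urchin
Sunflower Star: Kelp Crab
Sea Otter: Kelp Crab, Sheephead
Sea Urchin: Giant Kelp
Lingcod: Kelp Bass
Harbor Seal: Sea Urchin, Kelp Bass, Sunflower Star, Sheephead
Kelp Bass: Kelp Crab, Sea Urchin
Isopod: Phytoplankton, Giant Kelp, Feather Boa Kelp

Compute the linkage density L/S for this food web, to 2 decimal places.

There are L = 18 links among S = 13 species.
L/S = 18/13 = 1.3846 ≈ 1.38.

L/S = 1.38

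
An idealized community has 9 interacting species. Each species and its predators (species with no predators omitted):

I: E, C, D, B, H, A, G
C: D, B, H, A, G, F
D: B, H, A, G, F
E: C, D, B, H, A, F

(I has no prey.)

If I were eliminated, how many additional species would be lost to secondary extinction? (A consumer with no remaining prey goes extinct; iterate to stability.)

8

Remove I.
Round 1: E (all prey gone) → extinct.
Round 2: C (all prey gone) → extinct.
Round 3: D (all prey gone) → extinct.
Round 4: B (all prey gone), H (all prey gone), A (all prey gone), G (all prey gone), F (all prey gone) → extinct.
No further losses. Total secondary extinctions: 8.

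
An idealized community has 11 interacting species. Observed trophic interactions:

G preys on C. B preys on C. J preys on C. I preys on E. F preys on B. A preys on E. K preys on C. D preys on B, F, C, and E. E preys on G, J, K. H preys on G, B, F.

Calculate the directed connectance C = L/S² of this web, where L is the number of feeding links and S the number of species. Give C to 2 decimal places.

C = 0.14

The web has S = 11 species and L = 17 feeding links.
C = L / S² = 17 / 121 = 0.1405 ≈ 0.14.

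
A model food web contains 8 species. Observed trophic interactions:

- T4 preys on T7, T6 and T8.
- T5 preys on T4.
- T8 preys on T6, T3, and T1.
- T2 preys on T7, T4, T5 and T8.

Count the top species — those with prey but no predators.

1

Top species (has prey, but nothing eats it): T2.
Count: 1.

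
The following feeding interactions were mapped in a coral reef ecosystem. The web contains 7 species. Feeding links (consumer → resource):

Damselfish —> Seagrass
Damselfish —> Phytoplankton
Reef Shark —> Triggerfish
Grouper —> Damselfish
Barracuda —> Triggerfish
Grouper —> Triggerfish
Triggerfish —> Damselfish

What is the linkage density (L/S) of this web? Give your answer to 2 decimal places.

There are L = 7 links among S = 7 species.
L/S = 7/7 = 1.0000 ≈ 1.00.

L/S = 1.00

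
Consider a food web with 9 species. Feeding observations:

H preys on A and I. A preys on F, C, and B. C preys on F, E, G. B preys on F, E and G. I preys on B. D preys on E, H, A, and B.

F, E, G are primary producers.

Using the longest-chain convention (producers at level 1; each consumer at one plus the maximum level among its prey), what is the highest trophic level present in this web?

5

Producers (level 1): F, E, G.
F → B → I → H → D gives D level 5.
No species has a prey at level 5, so no species reaches level 6.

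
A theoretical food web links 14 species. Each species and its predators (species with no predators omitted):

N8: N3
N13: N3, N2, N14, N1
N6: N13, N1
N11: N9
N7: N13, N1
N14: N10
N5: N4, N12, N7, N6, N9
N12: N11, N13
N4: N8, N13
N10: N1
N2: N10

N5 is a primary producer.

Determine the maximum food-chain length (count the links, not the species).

One longest chain: N5 → N4 → N13 → N2 → N10 → N1.
It has 6 species and 5 links.

5 links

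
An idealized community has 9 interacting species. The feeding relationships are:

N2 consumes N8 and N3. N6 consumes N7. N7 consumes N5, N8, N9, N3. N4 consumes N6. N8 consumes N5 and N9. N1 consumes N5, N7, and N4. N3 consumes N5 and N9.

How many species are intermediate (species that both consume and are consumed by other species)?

Intermediate species (has both prey and predators): N8, N3, N7, N6, N4.
Count: 5.

5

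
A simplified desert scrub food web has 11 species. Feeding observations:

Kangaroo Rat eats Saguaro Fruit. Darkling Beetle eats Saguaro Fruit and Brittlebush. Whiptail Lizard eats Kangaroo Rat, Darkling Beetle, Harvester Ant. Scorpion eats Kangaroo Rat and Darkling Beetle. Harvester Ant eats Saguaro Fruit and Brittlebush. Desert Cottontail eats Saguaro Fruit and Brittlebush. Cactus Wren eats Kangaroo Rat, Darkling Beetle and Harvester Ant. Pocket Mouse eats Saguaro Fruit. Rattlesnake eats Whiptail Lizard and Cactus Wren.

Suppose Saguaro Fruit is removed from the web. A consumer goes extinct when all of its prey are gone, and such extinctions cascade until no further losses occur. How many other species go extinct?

Remove Saguaro Fruit.
Round 1: Pocket Mouse (all prey gone), Kangaroo Rat (all prey gone) → extinct.
No further losses. Total secondary extinctions: 2.

2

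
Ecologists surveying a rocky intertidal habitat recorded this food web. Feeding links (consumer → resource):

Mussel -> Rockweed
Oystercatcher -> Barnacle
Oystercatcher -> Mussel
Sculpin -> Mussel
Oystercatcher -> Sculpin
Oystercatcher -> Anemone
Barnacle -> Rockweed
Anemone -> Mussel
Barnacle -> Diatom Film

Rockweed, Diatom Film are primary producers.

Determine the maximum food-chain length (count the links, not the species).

3 links

One longest chain: Rockweed → Mussel → Anemone → Oystercatcher.
It has 4 species and 3 links.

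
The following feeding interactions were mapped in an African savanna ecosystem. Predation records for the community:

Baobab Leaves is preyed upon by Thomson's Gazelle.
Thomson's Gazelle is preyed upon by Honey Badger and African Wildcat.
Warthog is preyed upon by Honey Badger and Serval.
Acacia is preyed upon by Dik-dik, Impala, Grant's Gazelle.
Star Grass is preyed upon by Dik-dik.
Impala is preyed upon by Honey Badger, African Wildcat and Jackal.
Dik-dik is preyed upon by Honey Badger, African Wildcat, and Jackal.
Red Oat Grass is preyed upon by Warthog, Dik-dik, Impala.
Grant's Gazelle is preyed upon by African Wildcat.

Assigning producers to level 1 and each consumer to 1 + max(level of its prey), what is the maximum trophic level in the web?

Producers (level 1): Baobab Leaves, Red Oat Grass, Star Grass, Acacia.
Red Oat Grass → Warthog → Honey Badger gives Honey Badger level 3.
No species has a prey at level 3, so no species reaches level 4.

3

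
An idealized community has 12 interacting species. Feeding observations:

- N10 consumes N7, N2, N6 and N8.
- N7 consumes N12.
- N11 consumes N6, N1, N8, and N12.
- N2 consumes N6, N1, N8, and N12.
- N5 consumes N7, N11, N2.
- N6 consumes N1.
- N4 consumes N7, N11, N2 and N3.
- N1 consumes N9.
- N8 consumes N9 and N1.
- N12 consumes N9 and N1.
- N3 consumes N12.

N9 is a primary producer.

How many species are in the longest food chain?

One longest chain: N9 → N1 → N12 → N3 → N4.
It has 5 species and 4 links.

5 species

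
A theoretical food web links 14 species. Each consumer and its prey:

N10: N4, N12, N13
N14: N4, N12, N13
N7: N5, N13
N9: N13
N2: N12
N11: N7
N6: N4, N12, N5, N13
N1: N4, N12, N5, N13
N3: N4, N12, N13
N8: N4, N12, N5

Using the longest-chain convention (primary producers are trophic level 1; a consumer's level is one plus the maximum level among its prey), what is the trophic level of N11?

N5 is a producer → level 1.
N7 eats N5 (level 1); other prey at levels: N13 1 → level 2.
N11 eats N7 → level 3.

Trophic level 3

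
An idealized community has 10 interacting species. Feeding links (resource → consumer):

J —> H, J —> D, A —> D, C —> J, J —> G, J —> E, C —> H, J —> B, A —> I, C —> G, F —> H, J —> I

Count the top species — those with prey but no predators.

Top species (has prey, but nothing eats it): E, H, B, I, G, D.
Count: 6.

6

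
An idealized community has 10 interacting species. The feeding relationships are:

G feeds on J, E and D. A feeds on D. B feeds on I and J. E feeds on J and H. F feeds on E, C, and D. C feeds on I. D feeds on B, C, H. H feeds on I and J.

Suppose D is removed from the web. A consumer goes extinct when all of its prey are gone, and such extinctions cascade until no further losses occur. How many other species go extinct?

Remove D.
Round 1: A (all prey gone) → extinct.
No further losses. Total secondary extinctions: 1.

1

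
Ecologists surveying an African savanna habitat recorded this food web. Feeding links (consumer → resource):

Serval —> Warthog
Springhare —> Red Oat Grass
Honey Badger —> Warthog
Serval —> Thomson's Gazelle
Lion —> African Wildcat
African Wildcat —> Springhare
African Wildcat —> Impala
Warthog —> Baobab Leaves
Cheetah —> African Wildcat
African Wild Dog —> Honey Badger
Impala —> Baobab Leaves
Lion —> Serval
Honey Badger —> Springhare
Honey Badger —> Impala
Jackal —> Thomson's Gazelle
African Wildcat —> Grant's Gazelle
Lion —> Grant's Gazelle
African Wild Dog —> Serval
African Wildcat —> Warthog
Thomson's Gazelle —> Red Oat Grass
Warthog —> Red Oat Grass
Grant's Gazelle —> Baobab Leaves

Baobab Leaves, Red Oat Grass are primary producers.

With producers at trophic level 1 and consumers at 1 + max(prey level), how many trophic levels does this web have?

4

Producers (level 1): Baobab Leaves, Red Oat Grass.
Baobab Leaves → Impala → African Wildcat → Lion gives Lion level 4.
No species has a prey at level 4, so no species reaches level 5.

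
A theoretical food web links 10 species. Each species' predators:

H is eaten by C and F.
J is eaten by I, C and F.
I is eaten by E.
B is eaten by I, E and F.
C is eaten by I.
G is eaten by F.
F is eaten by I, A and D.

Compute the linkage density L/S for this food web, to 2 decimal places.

There are L = 14 links among S = 10 species.
L/S = 14/10 = 1.4000 ≈ 1.40.

L/S = 1.40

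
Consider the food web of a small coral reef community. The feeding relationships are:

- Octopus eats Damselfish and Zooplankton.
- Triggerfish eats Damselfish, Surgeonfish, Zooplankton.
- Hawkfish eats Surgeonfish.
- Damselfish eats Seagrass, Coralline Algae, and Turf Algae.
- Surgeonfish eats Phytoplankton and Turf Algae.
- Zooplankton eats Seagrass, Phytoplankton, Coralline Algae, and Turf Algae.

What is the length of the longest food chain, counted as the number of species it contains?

One longest chain: Coralline Algae → Damselfish → Triggerfish.
It has 3 species and 2 links.

3 species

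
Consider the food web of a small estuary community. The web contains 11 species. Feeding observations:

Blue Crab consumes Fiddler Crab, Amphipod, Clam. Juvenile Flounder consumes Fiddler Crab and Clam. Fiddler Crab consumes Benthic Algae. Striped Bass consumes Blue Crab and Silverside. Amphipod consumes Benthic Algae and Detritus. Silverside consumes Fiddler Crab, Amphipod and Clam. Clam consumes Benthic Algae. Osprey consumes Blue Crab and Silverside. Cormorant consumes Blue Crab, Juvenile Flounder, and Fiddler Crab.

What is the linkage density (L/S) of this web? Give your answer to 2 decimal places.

There are L = 19 links among S = 11 species.
L/S = 19/11 = 1.7273 ≈ 1.73.

L/S = 1.73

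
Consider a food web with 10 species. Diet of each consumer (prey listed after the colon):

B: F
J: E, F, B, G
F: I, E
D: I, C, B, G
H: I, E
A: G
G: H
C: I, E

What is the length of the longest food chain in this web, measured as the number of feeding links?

One longest chain: I → H → G → A.
It has 4 species and 3 links.

3 links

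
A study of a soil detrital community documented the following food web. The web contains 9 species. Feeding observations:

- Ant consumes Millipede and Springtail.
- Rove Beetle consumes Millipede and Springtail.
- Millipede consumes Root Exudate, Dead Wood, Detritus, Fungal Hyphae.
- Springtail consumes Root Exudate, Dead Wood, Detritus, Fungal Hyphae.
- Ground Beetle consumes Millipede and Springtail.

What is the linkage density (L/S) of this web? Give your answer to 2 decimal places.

L/S = 1.56

There are L = 14 links among S = 9 species.
L/S = 14/9 = 1.5556 ≈ 1.56.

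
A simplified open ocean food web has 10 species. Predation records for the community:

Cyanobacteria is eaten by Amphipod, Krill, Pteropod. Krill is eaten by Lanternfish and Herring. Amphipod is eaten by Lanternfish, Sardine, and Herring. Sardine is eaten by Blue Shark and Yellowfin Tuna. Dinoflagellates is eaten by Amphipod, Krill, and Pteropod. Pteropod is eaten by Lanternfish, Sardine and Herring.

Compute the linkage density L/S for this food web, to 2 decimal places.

There are L = 16 links among S = 10 species.
L/S = 16/10 = 1.6000 ≈ 1.60.

L/S = 1.60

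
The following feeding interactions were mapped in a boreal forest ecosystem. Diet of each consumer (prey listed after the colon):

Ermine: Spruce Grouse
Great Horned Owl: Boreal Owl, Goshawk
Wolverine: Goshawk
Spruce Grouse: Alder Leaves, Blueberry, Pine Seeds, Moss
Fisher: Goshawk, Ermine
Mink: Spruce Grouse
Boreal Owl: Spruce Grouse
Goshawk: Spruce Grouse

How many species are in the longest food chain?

4 species

One longest chain: Alder Leaves → Spruce Grouse → Boreal Owl → Great Horned Owl.
It has 4 species and 3 links.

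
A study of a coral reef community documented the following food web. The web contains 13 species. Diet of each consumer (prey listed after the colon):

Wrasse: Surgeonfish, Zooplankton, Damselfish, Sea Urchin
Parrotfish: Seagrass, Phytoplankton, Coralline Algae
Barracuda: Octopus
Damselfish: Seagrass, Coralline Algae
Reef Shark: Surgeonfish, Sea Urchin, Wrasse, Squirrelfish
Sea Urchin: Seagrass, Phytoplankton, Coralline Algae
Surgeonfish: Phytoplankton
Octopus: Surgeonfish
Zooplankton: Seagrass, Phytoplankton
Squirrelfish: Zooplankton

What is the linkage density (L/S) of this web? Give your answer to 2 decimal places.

L/S = 1.69

There are L = 22 links among S = 13 species.
L/S = 22/13 = 1.6923 ≈ 1.69.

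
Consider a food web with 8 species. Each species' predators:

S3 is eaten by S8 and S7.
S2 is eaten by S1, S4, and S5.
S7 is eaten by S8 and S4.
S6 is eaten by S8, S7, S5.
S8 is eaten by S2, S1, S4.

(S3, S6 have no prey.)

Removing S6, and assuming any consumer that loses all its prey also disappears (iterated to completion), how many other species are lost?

0

Remove S6.
Every predator of it retains at least one other prey: S7 still has S3; S8 still has S3, S7; S5 still has S2.
No consumer loses all prey, so no secondary extinctions occur.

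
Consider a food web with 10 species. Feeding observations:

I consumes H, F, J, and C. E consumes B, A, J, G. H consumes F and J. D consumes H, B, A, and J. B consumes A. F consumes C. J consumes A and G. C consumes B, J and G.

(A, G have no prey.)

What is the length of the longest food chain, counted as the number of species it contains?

6 species

One longest chain: A → J → C → F → H → I.
It has 6 species and 5 links.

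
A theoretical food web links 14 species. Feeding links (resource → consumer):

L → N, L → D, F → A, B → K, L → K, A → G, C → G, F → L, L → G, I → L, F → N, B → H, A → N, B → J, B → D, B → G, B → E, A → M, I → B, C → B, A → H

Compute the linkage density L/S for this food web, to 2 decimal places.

L/S = 1.50

There are L = 21 links among S = 14 species.
L/S = 21/14 = 1.5000 ≈ 1.50.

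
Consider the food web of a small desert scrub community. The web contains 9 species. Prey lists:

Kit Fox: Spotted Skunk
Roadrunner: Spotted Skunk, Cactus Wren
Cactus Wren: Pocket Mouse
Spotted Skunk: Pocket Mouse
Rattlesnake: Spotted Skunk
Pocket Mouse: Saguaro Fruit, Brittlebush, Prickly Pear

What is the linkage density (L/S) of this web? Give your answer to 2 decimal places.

There are L = 9 links among S = 9 species.
L/S = 9/9 = 1.0000 ≈ 1.00.

L/S = 1.00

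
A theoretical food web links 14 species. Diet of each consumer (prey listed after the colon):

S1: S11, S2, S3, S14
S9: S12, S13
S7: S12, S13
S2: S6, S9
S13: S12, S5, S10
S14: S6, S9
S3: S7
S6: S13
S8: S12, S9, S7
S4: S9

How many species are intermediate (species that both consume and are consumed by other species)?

7

Intermediate species (has both prey and predators): S13, S6, S9, S7, S2, S3, S14.
Count: 7.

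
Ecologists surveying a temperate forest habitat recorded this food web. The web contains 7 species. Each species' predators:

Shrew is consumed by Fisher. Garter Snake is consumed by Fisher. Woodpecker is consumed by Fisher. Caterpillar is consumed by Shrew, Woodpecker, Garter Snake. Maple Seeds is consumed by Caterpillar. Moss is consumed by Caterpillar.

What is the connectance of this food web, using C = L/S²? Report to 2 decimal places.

C = 0.16

The web has S = 7 species and L = 8 feeding links.
C = L / S² = 8 / 49 = 0.1633 ≈ 0.16.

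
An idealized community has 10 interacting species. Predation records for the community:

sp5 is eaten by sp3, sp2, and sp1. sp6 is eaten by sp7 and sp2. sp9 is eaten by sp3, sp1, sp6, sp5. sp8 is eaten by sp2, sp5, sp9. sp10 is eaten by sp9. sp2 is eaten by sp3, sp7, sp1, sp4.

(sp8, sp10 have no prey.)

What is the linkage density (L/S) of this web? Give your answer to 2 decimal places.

L/S = 1.70

There are L = 17 links among S = 10 species.
L/S = 17/10 = 1.7000 ≈ 1.70.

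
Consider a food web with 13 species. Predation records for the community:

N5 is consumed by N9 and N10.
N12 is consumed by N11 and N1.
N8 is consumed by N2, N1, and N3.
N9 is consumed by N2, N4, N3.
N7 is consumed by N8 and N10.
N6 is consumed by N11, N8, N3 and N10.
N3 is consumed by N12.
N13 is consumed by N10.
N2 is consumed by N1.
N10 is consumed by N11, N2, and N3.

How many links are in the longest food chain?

One longest chain: N7 → N8 → N3 → N12 → N11.
It has 5 species and 4 links.

4 links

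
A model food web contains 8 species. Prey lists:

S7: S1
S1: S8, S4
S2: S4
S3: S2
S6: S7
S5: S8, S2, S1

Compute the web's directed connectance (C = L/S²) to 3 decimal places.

C = 0.141

The web has S = 8 species and L = 9 feeding links.
C = L / S² = 9 / 64 = 0.1406 ≈ 0.141.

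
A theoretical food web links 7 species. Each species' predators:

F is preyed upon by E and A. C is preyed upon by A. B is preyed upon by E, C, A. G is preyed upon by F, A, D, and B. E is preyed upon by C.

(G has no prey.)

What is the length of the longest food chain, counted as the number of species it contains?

5 species

One longest chain: G → B → E → C → A.
It has 5 species and 4 links.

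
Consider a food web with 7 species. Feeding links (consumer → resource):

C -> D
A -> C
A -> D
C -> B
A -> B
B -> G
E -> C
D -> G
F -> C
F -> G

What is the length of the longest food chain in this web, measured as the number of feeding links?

One longest chain: G → B → C → A.
It has 4 species and 3 links.

3 links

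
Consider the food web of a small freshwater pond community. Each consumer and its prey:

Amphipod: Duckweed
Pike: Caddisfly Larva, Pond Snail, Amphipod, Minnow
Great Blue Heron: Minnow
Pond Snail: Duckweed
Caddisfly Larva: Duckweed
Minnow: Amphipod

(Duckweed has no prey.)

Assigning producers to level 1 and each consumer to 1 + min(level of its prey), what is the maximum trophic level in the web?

4

Producers (level 1): Duckweed.
Following each consumer down to its lowest-level prey: Duckweed → Amphipod → Minnow → Great Blue Heron (levels 1 through 4).
All prey of Great Blue Heron (Minnow 3) are at level 3 or above, so Great Blue Heron is at level 1 + 3 = 4.
Every consumer has at least one prey at level 3 or below, so none exceeds level 4.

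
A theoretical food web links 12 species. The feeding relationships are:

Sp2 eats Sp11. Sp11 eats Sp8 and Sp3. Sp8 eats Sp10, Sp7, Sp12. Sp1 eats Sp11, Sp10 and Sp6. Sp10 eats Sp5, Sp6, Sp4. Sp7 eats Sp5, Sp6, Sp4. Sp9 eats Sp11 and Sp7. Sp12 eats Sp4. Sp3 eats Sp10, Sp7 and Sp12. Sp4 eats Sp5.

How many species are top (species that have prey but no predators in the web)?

3

Top species (has prey, but nothing eats it): Sp9, Sp2, Sp1.
Count: 3.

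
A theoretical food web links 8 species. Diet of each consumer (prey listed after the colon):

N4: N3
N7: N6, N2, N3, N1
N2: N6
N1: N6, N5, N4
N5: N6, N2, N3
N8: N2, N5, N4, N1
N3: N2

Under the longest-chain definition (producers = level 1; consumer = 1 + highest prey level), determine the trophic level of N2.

N6 is a producer → level 1.
N2 eats N6 → level 2.

Trophic level 2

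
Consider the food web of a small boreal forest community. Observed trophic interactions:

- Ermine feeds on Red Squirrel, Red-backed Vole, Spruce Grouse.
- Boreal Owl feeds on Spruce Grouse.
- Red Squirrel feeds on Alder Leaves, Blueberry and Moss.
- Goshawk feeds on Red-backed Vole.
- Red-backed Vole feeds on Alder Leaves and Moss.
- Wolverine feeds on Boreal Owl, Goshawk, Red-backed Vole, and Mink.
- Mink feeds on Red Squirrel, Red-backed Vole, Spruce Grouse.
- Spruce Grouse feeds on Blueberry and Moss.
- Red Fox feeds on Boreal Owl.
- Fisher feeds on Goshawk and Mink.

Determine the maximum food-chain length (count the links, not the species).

One longest chain: Blueberry → Spruce Grouse → Mink → Wolverine.
It has 4 species and 3 links.

3 links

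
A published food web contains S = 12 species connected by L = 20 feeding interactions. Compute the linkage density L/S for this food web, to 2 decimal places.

L/S = 1.67

There are L = 20 links among S = 12 species.
L/S = 20/12 = 1.6667 ≈ 1.67.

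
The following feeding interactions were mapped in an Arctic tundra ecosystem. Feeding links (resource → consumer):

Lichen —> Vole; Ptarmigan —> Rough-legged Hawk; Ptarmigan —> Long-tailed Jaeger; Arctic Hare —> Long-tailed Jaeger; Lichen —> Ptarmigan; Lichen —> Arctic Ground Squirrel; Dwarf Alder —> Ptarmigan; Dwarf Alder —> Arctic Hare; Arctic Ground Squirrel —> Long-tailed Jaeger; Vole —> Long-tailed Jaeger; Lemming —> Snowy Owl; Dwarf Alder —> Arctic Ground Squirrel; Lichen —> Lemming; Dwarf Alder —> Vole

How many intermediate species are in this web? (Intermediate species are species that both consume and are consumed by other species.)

Intermediate species (has both prey and predators): Arctic Hare, Lemming, Ptarmigan, Vole, Arctic Ground Squirrel.
Count: 5.

5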